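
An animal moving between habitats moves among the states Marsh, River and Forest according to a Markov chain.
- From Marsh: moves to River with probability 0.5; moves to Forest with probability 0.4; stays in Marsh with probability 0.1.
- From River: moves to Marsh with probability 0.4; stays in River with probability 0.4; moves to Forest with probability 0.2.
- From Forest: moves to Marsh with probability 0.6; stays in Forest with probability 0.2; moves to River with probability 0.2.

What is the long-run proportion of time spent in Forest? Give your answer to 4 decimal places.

Let the stationary distribution be π with π = πP and π_1 + π_2 + π_3 = 1.
π_1 = 0.1·π_1 + 0.4·π_2 + 0.6·π_3
π_2 = 0.5·π_1 + 0.4·π_2 + 0.2·π_3
Solving with the normalization constraint gives π = (0.3492, 0.3810, 0.2698).
So the stationary probability of Forest is 0.2698.

0.2698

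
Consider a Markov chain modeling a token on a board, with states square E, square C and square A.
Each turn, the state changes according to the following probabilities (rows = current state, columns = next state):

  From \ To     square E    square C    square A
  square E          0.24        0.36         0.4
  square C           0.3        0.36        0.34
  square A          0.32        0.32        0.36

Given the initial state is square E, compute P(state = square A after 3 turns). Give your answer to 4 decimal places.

0.3649

Propagate the distribution vector 3 turns from square E.
After 0 turns: (1.0000, 0.0000, 0.0000)
After 1 turn: (0.2400, 0.3600, 0.4000)
After 2 turns: (0.2936, 0.3440, 0.3624)
After 3 turns: (0.2896, 0.3455, 0.3649)
P(in square A after 3 turns) = 0.3649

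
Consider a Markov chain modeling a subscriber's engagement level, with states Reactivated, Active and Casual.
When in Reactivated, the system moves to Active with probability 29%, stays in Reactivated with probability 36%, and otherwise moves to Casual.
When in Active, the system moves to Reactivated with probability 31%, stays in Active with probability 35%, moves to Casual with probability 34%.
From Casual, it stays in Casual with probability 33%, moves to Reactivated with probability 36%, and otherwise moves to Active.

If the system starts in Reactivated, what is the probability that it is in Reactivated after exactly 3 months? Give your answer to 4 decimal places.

Propagate the distribution vector 3 months from Reactivated.
After 0 months: (1.0000, 0.0000, 0.0000)
After 1 month: (0.3600, 0.2900, 0.3500)
After 2 months: (0.3455, 0.3144, 0.3401)
After 3 months: (0.3443, 0.3157, 0.3401)
P(in Reactivated after 3 months) = 0.3443

0.3443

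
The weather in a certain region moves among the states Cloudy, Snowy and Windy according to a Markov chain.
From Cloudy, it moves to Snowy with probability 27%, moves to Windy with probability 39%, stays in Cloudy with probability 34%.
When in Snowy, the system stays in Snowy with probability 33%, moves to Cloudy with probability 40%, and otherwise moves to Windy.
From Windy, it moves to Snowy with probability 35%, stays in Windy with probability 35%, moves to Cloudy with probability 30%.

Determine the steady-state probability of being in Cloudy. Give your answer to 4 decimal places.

0.3454

Let the stationary distribution be π with π = πP and π_1 + π_2 + π_3 = 1.
π_1 = 0.34·π_1 + 0.4·π_2 + 0.3·π_3
π_2 = 0.27·π_1 + 0.33·π_2 + 0.35·π_3
Solving with the normalization constraint gives π = (0.3454, 0.3160, 0.3385).
So the stationary probability of Cloudy is 0.3454.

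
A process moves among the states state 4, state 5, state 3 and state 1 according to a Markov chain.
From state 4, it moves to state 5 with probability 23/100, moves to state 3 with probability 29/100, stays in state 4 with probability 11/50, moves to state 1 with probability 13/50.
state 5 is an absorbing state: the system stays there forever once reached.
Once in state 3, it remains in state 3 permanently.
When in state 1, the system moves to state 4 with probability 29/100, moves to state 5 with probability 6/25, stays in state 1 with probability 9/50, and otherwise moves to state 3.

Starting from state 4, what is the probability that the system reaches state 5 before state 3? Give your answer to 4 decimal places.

0.4449

Let h(s) be the probability of absorption at state 5 starting from transient state s. Then h(state 5) = 1 and h(state 3) = 0. By first-step analysis:
h(state 4) = 0.22·h(state 4) + 0.23·1 + 0.29·0 + 0.26·h(state 1)
h(state 1) = 0.29·h(state 4) + 0.24·1 + 0.29·0 + 0.18·h(state 1)
Solving: h(state 4) = 0.4449, h(state 1) = 0.4500.
Starting from state 4, the probability is 0.4449.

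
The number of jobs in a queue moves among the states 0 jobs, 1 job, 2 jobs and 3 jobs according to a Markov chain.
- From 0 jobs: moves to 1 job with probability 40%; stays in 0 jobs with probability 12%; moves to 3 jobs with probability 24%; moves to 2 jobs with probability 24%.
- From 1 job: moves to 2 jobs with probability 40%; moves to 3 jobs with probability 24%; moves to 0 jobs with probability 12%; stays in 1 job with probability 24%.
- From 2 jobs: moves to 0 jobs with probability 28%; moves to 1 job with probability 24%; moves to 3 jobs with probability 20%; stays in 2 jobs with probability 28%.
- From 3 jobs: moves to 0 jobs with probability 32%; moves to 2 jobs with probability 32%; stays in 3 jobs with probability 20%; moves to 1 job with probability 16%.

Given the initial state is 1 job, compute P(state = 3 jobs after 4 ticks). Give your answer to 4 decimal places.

0.2189

Propagate the distribution vector 4 ticks from 1 job.
After 0 ticks: (0.0000, 1.0000, 0.0000, 0.0000)
After 1 tick: (0.1200, 0.2400, 0.4000, 0.2400)
After 2 ticks: (0.2320, 0.2400, 0.3136, 0.2144)
After 3 ticks: (0.2131, 0.2600, 0.3081, 0.2189)
After 4 ticks: (0.2131, 0.2566, 0.3114, 0.2189)
P(in 3 jobs after 4 ticks) = 0.2189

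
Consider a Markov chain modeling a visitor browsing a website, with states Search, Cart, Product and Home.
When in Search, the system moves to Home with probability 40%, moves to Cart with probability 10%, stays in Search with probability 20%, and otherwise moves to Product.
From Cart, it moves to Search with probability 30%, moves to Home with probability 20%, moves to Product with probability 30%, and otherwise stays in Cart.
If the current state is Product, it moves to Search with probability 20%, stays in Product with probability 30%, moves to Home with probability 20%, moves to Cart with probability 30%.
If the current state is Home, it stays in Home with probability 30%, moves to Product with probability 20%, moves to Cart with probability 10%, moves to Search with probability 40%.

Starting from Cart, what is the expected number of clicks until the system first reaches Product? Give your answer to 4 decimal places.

3.6882

Let t(s) be the expected number of clicks to first reach Product from state s, with t(Product) = 0. Conditioning on the first click:
t(Search) = 1 + 0.2·t(Search) + 0.1·t(Cart) + 0.4·t(Home)
t(Cart) = 1 + 0.3·t(Search) + 0.2·t(Cart) + 0.2·t(Home)
t(Home) = 1 + 0.4·t(Search) + 0.1·t(Cart) + 0.3·t(Home)
Solving: t(Search) = 3.7643, t(Cart) = 3.6882, t(Home) = 4.1065.
Expected clicks from Cart to Product: 3.6882.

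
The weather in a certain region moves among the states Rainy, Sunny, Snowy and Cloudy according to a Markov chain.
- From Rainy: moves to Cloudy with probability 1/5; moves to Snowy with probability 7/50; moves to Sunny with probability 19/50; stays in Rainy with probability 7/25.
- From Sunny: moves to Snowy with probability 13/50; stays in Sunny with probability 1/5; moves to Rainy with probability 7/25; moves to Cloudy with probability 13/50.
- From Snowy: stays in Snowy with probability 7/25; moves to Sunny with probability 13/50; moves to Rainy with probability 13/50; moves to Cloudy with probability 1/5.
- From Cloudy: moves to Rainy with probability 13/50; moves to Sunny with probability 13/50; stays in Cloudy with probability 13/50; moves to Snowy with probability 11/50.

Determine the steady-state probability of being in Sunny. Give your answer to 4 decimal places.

Let the stationary distribution be π with π = πP and π_1 + π_2 + π_3 + π_4 = 1.
π_1 = 0.28·π_1 + 0.28·π_2 + 0.26·π_3 + 0.26·π_4
π_2 = 0.38·π_1 + 0.2·π_2 + 0.26·π_3 + 0.26·π_4
π_3 = 0.14·π_1 + 0.26·π_2 + 0.28·π_3 + 0.22·π_4
Solving with the normalization constraint gives π = (0.2709, 0.2760, 0.2227, 0.2304).
So the stationary probability of Sunny is 0.2760.

0.2760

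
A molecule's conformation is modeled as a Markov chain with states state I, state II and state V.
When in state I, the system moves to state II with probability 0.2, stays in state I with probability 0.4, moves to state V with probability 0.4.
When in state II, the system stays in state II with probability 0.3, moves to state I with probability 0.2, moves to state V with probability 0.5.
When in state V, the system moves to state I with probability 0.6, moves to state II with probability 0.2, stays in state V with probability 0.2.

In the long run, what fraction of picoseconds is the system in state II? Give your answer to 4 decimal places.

0.2222

Let the stationary distribution be π with π = πP and π_1 + π_2 + π_3 = 1.
π_1 = 0.4·π_1 + 0.2·π_2 + 0.6·π_3
π_2 = 0.2·π_1 + 0.3·π_2 + 0.2·π_3
Solving with the normalization constraint gives π = (0.4259, 0.2222, 0.3519).
So the stationary probability of state II is 0.2222.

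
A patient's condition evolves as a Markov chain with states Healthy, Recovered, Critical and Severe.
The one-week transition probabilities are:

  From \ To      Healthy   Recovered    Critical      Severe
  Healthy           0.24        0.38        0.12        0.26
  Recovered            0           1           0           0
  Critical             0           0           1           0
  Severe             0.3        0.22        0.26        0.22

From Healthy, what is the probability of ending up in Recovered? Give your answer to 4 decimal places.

Let h(s) be the probability of absorption at Recovered starting from transient state s. Then h(Recovered) = 1 and h(Critical) = 0. By first-step analysis:
h(Healthy) = 0.24·h(Healthy) + 0.38·1 + 0.12·0 + 0.26·h(Severe)
h(Severe) = 0.3·h(Healthy) + 0.22·1 + 0.26·0 + 0.22·h(Severe)
Solving: h(Healthy) = 0.6869, h(Severe) = 0.5462.
Starting from Healthy, the probability is 0.6869.

0.6869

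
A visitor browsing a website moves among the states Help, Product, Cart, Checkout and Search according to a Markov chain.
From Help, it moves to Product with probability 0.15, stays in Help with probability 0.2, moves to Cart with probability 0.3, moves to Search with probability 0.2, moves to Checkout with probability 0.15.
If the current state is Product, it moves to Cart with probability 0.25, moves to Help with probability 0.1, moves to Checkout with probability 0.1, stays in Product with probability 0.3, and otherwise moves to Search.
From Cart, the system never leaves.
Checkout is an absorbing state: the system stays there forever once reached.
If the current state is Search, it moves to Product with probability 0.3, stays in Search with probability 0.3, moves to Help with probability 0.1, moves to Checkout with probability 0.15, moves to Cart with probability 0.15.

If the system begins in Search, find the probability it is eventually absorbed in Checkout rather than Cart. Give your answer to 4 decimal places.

0.4106

Let h(s) be the probability of absorption at Checkout starting from transient state s. Then h(Checkout) = 1 and h(Cart) = 0. By first-step analysis:
h(Help) = 0.2·h(Help) + 0.15·h(Product) + 0.3·0 + 0.15·1 + 0.2·h(Search)
h(Product) = 0.1·h(Help) + 0.3·h(Product) + 0.25·0 + 0.1·1 + 0.25·h(Search)
h(Search) = 0.1·h(Help) + 0.3·h(Product) + 0.15·0 + 0.15·1 + 0.3·h(Search)
Solving: h(Help) = 0.3539, h(Product) = 0.3401, h(Search) = 0.4106.
Starting from Search, the probability is 0.4106.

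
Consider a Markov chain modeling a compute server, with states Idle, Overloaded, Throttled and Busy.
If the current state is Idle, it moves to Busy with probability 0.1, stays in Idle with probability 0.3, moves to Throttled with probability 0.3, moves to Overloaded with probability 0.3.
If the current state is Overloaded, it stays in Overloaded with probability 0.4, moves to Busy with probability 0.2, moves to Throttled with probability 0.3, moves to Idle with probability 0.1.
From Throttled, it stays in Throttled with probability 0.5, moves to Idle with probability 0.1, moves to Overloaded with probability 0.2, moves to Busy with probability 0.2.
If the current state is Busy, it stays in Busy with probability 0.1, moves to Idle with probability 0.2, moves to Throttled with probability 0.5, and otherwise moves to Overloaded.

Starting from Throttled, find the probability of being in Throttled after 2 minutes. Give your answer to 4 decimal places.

0.4400

Propagate the distribution vector 2 minutes from Throttled.
After 0 minutes: (0.0000, 0.0000, 1.0000, 0.0000)
After 1 minute: (0.1000, 0.2000, 0.5000, 0.2000)
After 2 minutes: (0.1400, 0.2500, 0.4400, 0.1700)
P(in Throttled after 2 minutes) = 0.4400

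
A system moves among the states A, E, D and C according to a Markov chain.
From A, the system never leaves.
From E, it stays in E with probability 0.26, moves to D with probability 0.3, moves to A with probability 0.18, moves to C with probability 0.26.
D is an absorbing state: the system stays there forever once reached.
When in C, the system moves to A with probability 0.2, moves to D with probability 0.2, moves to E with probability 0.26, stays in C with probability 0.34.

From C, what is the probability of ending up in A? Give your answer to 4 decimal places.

Let h(s) be the probability of absorption at A starting from transient state s. Then h(A) = 1 and h(D) = 0. By first-step analysis:
h(E) = 0.18·1 + 0.26·h(E) + 0.3·0 + 0.26·h(C)
h(C) = 0.2·1 + 0.26·h(E) + 0.2·0 + 0.34·h(C)
Solving: h(E) = 0.4059, h(C) = 0.4629.
Starting from C, the probability is 0.4629.

0.4629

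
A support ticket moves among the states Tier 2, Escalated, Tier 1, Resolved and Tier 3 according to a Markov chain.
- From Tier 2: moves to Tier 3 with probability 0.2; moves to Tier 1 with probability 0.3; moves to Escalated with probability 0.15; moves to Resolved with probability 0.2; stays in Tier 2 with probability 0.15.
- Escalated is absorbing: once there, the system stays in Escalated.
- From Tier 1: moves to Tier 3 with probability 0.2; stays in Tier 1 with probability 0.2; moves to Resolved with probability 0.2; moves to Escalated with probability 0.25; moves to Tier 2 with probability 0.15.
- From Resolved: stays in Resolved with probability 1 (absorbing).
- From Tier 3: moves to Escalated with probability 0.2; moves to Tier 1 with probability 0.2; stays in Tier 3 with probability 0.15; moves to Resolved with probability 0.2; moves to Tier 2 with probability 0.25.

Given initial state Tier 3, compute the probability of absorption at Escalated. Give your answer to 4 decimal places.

Let h(s) be the probability of absorption at Escalated starting from transient state s. Then h(Escalated) = 1 and h(Resolved) = 0. By first-step analysis:
h(Tier 2) = 0.15·h(Tier 2) + 0.15·1 + 0.3·h(Tier 1) + 0.2·0 + 0.2·h(Tier 3)
h(Tier 1) = 0.15·h(Tier 2) + 0.25·1 + 0.2·h(Tier 1) + 0.2·0 + 0.2·h(Tier 3)
h(Tier 3) = 0.25·h(Tier 2) + 0.2·1 + 0.2·h(Tier 1) + 0.2·0 + 0.15·h(Tier 3)
Solving: h(Tier 2) = 0.4806, h(Tier 1) = 0.5278, h(Tier 3) = 0.5008.
Starting from Tier 3, the probability is 0.5008.

0.5008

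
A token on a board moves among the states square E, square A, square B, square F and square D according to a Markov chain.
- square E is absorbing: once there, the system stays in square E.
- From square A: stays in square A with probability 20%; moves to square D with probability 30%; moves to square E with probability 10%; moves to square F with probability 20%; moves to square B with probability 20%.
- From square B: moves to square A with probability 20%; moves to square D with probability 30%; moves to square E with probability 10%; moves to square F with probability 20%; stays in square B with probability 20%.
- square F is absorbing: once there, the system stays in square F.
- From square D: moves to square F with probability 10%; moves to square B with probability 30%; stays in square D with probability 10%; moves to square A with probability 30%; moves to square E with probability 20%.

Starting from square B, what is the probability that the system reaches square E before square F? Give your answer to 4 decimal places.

Let h(s) be the probability of absorption at square E starting from transient state s. Then h(square E) = 1 and h(square F) = 0. By first-step analysis:
h(square A) = 0.1·1 + 0.2·h(square A) + 0.2·h(square B) + 0.2·0 + 0.3·h(square D)
h(square B) = 0.1·1 + 0.2·h(square A) + 0.2·h(square B) + 0.2·0 + 0.3·h(square D)
h(square D) = 0.2·1 + 0.3·h(square A) + 0.3·h(square B) + 0.1·0 + 0.1·h(square D)
Solving: h(square A) = 0.4167, h(square B) = 0.4167, h(square D) = 0.5000.
Starting from square B, the probability is 0.4167.

0.4167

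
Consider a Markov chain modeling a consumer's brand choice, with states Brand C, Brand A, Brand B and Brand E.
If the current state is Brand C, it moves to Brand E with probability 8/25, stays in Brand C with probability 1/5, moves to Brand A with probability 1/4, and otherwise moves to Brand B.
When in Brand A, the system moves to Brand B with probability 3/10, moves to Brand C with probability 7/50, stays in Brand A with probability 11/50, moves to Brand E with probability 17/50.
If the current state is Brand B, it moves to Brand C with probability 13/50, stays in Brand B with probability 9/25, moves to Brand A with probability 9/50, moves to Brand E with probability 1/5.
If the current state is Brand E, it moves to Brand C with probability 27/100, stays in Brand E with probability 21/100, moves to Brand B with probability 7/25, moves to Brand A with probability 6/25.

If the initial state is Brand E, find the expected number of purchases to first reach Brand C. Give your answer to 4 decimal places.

Let t(s) be the expected number of purchases to first reach Brand C from state s, with t(Brand C) = 0. Conditioning on the first purchase:
t(Brand A) = 1 + 0.22·t(Brand A) + 0.3·t(Brand B) + 0.34·t(Brand E)
t(Brand B) = 1 + 0.18·t(Brand A) + 0.36·t(Brand B) + 0.2·t(Brand E)
t(Brand E) = 1 + 0.24·t(Brand A) + 0.28·t(Brand B) + 0.21·t(Brand E)
Solving: t(Brand A) = 4.7238, t(Brand B) = 4.2003, t(Brand E) = 4.1896.
Expected purchases from Brand E to Brand C: 4.1896.

4.1896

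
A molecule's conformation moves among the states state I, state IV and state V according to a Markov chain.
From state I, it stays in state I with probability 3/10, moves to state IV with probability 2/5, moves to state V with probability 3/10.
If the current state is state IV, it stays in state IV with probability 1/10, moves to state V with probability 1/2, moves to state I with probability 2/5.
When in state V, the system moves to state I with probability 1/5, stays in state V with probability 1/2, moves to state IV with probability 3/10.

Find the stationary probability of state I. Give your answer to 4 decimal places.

Let the stationary distribution be π with π = πP and π_1 + π_2 + π_3 = 1.
π_1 = 0.3·π_1 + 0.4·π_2 + 0.2·π_3
π_2 = 0.4·π_1 + 0.1·π_2 + 0.3·π_3
Solving with the normalization constraint gives π = (0.2830, 0.2736, 0.4434).
So the stationary probability of state I is 0.2830.

0.2830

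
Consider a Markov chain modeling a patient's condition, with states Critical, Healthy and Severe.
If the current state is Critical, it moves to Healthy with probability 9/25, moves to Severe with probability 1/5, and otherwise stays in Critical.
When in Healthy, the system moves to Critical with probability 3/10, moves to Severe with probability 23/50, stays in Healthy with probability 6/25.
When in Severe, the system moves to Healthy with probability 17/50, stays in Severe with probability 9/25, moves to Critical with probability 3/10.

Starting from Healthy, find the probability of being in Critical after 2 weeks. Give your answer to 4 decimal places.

0.3420

Sum over the intermediate state after 1 week:
P = P(Healthy→Critical)·P(Critical→Critical) + P(Healthy→Healthy)·P(Healthy→Critical) + P(Healthy→Severe)·P(Severe→Critical)
  = 0.3×0.44 + 0.24×0.3 + 0.46×0.3
  = 0.1320 + 0.0720 + 0.1380 = 0.3420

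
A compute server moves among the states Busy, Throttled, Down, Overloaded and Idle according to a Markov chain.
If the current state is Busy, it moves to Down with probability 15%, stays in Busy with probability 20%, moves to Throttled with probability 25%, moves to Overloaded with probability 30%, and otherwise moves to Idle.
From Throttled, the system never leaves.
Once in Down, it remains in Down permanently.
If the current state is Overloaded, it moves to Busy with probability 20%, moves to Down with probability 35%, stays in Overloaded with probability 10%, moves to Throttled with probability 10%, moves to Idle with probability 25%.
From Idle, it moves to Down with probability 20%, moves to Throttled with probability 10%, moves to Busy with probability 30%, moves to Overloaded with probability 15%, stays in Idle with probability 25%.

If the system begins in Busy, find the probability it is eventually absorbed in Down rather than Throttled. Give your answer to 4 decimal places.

0.5155

Let h(s) be the probability of absorption at Down starting from transient state s. Then h(Down) = 1 and h(Throttled) = 0. By first-step analysis:
h(Busy) = 0.2·h(Busy) + 0.25·0 + 0.15·1 + 0.3·h(Overloaded) + 0.1·h(Idle)
h(Overloaded) = 0.2·h(Busy) + 0.1·0 + 0.35·1 + 0.1·h(Overloaded) + 0.25·h(Idle)
h(Idle) = 0.3·h(Busy) + 0.1·0 + 0.2·1 + 0.15·h(Overloaded) + 0.25·h(Idle)
Solving: h(Busy) = 0.5155, h(Overloaded) = 0.6721, h(Idle) = 0.6073.
Starting from Busy, the probability is 0.5155.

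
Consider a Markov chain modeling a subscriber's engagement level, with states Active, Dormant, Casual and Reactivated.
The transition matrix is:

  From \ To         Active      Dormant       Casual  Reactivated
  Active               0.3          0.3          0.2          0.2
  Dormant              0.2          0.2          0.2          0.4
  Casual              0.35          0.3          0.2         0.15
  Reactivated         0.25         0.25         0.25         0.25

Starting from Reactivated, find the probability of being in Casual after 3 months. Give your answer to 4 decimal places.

0.2125

Propagate the distribution vector 3 months from Reactivated.
After 0 months: (0.0000, 0.0000, 0.0000, 1.0000)
After 1 month: (0.2500, 0.2500, 0.2500, 0.2500)
After 2 months: (0.2750, 0.2625, 0.2125, 0.2500)
After 3 months: (0.2719, 0.2613, 0.2125, 0.2544)
P(in Casual after 3 months) = 0.2125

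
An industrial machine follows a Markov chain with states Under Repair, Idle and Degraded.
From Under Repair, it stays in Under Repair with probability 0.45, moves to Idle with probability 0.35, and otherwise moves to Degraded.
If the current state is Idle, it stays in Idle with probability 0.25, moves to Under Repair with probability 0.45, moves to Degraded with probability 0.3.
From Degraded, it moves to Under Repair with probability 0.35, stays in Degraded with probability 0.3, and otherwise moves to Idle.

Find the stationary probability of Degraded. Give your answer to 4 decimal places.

Let the stationary distribution be π with π = πP and π_1 + π_2 + π_3 = 1.
π_1 = 0.45·π_1 + 0.45·π_2 + 0.35·π_3
π_2 = 0.35·π_1 + 0.25·π_2 + 0.35·π_3
Solving with the normalization constraint gives π = (0.4242, 0.3182, 0.2576).
So the stationary probability of Degraded is 0.2576.

0.2576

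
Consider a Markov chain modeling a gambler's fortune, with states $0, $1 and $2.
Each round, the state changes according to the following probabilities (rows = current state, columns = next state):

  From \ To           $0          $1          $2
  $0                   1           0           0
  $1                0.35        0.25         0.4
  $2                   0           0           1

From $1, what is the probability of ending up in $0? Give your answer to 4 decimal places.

0.4667

Let h(s) be the probability of absorption at $0 starting from transient state s. Then h($0) = 1 and h($2) = 0. By first-step analysis:
h($1) = 0.35·1 + 0.25·h($1) + 0.4·0
Solving: h($1) = 0.4667.
Starting from $1, the probability is 0.4667.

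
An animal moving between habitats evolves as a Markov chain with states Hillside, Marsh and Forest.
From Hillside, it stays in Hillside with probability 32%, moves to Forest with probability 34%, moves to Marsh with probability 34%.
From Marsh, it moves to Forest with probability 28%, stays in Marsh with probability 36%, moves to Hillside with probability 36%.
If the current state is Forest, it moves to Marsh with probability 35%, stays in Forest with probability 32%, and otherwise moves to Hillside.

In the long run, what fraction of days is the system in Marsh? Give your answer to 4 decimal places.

0.3501

Let the stationary distribution be π with π = πP and π_1 + π_2 + π_3 = 1.
π_1 = 0.32·π_1 + 0.36·π_2 + 0.33·π_3
π_2 = 0.34·π_1 + 0.36·π_2 + 0.35·π_3
Solving with the normalization constraint gives π = (0.3371, 0.3501, 0.3127).
So the stationary probability of Marsh is 0.3501.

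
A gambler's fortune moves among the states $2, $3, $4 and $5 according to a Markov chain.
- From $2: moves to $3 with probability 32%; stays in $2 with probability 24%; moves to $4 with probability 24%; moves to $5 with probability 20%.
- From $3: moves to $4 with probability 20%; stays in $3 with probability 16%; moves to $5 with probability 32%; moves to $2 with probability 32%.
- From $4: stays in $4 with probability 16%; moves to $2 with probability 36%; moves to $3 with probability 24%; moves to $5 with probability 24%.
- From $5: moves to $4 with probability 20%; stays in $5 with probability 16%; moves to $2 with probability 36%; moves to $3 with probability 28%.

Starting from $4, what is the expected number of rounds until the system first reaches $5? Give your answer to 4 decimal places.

Let t(s) be the expected number of rounds to first reach $5 from state s, with t($5) = 0. Conditioning on the first round:
t($2) = 1 + 0.24·t($2) + 0.32·t($3) + 0.24·t($4)
t($3) = 1 + 0.32·t($2) + 0.16·t($3) + 0.2·t($4)
t($4) = 1 + 0.36·t($2) + 0.24·t($3) + 0.16·t($4)
Solving: t($2) = 4.1693, t($3) = 3.7423, t($4) = 4.0466.
Expected rounds from $4 to $5: 4.0466.

4.0466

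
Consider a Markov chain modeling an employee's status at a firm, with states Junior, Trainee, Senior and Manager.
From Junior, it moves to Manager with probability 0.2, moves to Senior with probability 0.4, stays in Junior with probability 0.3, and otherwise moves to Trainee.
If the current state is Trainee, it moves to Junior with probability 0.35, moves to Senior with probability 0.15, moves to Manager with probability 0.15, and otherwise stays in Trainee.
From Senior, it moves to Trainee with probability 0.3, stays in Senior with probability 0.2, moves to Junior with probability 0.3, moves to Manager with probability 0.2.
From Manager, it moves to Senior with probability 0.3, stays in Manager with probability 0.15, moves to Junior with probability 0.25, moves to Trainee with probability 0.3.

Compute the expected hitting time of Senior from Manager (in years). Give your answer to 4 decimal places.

3.4390

Let t(s) be the expected number of years to first reach Senior from state s, with t(Senior) = 0. Conditioning on the first year:
t(Junior) = 1 + 0.3·t(Junior) + 0.1·t(Trainee) + 0.2·t(Manager)
t(Trainee) = 1 + 0.35·t(Junior) + 0.35·t(Trainee) + 0.15·t(Manager)
t(Manager) = 1 + 0.25·t(Junior) + 0.3·t(Trainee) + 0.15·t(Manager)
Solving: t(Junior) = 2.9730, t(Trainee) = 3.9329, t(Manager) = 3.4390.
Expected years from Manager to Senior: 3.4390.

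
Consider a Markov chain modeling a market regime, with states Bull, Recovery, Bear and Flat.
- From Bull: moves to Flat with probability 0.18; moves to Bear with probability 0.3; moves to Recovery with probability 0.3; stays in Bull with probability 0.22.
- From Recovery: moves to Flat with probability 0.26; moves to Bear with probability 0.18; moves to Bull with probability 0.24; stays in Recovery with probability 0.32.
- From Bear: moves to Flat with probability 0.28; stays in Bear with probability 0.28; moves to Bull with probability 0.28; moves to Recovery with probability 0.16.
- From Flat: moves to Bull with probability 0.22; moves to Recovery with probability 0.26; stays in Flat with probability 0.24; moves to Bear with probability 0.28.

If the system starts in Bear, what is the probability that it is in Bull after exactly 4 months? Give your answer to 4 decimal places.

0.2407

Propagate the distribution vector 4 months from Bear.
After 0 months: (0.0000, 0.0000, 1.0000, 0.0000)
After 1 month: (0.2800, 0.1600, 0.2800, 0.2800)
After 2 months: (0.2400, 0.2528, 0.2696, 0.2376)
After 3 months: (0.2412, 0.2578, 0.2595, 0.2414)
After 4 months: (0.2407, 0.2592, 0.2590, 0.2411)
P(in Bull after 4 months) = 0.2407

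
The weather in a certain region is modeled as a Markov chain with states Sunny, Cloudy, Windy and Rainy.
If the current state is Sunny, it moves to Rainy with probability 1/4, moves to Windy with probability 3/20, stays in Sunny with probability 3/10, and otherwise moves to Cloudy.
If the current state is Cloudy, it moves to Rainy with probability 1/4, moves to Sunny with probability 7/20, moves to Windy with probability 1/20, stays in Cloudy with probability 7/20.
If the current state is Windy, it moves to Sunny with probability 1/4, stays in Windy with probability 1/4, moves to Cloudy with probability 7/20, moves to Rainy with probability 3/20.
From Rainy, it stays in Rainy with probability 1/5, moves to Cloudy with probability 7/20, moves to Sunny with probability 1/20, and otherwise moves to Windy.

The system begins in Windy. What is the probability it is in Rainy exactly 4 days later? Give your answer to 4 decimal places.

0.2201

Propagate the distribution vector 4 days from Windy.
After 0 days: (0.0000, 0.0000, 1.0000, 0.0000)
After 1 day: (0.2500, 0.3500, 0.2500, 0.1500)
After 2 days: (0.2675, 0.3375, 0.1775, 0.2175)
After 3 days: (0.2536, 0.3366, 0.1884, 0.2214)
After 4 days: (0.2521, 0.3373, 0.1905, 0.2201)
P(in Rainy after 4 days) = 0.2201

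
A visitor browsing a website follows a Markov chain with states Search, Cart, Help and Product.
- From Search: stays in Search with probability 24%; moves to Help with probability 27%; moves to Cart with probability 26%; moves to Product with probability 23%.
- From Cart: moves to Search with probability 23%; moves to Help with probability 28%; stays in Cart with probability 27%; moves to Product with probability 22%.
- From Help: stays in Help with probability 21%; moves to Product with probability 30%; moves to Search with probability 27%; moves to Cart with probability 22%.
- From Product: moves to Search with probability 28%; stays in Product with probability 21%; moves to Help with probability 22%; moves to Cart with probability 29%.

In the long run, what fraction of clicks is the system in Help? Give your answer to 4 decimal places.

0.2459

Let the stationary distribution be π with π = πP and π_1 + π_2 + π_3 + π_4 = 1.
π_1 = 0.24·π_1 + 0.23·π_2 + 0.27·π_3 + 0.28·π_4
π_2 = 0.26·π_1 + 0.27·π_2 + 0.22·π_3 + 0.29·π_4
π_3 = 0.27·π_1 + 0.28·π_2 + 0.21·π_3 + 0.22·π_4
Solving with the normalization constraint gives π = (0.2544, 0.2600, 0.2459, 0.2398).
So the stationary probability of Help is 0.2459.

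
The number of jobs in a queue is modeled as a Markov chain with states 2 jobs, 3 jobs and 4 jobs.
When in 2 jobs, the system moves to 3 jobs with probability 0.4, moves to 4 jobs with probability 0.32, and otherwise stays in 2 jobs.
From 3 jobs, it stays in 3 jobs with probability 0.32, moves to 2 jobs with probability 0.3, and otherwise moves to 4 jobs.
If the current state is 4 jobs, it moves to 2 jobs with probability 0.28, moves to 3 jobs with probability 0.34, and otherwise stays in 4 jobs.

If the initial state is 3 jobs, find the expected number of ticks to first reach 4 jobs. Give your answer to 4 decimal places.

2.7597

Let t(s) be the expected number of ticks to first reach 4 jobs from state s, with t(4 jobs) = 0. Conditioning on the first tick:
t(2 jobs) = 1 + 0.28·t(2 jobs) + 0.4·t(3 jobs)
t(3 jobs) = 1 + 0.3·t(2 jobs) + 0.32·t(3 jobs)
Solving: t(2 jobs) = 2.9221, t(3 jobs) = 2.7597.
Expected ticks from 3 jobs to 4 jobs: 2.7597.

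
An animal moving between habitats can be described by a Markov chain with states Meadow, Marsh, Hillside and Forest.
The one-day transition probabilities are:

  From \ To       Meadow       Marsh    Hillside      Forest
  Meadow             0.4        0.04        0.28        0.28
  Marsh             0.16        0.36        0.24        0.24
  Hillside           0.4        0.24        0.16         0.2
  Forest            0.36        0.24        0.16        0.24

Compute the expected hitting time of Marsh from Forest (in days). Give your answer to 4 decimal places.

6.1243

Let t(s) be the expected number of days to first reach Marsh from state s, with t(Marsh) = 0. Conditioning on the first day:
t(Meadow) = 1 + 0.4·t(Meadow) + 0.28·t(Hillside) + 0.28·t(Forest)
t(Hillside) = 1 + 0.4·t(Meadow) + 0.16·t(Hillside) + 0.2·t(Forest)
t(Forest) = 1 + 0.36·t(Meadow) + 0.16·t(Hillside) + 0.24·t(Forest)
Solving: t(Meadow) = 7.4066, t(Hillside) = 6.1756, t(Forest) = 6.1243.
Expected days from Forest to Marsh: 6.1243.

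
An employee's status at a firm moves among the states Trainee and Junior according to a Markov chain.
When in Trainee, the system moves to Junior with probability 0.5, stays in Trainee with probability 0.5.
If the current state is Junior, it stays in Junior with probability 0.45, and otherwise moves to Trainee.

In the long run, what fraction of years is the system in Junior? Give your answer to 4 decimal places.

Let the stationary distribution be π with π = πP and π_1 + π_2 = 1.
π_1 = 0.5·π_1 + 0.55·π_2
Solving with the normalization constraint gives π = (0.5238, 0.4762).
So the stationary probability of Junior is 0.4762.

0.4762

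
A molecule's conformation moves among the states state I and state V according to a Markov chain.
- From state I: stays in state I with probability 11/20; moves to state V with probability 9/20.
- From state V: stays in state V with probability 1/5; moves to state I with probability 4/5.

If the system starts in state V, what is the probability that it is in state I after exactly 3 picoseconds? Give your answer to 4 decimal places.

Propagate the distribution vector 3 picoseconds from state V.
After 0 picoseconds: (0.0000, 1.0000)
After 1 picosecond: (0.8000, 0.2000)
After 2 picoseconds: (0.6000, 0.4000)
After 3 picoseconds: (0.6500, 0.3500)
P(in state I after 3 picoseconds) = 0.6500

0.6500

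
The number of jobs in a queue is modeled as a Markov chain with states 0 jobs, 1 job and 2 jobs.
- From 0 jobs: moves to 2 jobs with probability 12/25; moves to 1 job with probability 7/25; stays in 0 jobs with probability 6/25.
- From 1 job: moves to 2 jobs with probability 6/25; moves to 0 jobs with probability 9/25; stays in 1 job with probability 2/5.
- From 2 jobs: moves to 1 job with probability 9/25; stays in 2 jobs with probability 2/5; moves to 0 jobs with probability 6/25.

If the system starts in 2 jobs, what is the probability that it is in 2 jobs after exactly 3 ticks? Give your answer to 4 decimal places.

Propagate the distribution vector 3 ticks from 2 jobs.
After 0 ticks: (0.0000, 0.0000, 1.0000)
After 1 tick: (0.2400, 0.3600, 0.4000)
After 2 ticks: (0.2832, 0.3552, 0.3616)
After 3 ticks: (0.2826, 0.3516, 0.3658)
P(in 2 jobs after 3 ticks) = 0.3658

0.3658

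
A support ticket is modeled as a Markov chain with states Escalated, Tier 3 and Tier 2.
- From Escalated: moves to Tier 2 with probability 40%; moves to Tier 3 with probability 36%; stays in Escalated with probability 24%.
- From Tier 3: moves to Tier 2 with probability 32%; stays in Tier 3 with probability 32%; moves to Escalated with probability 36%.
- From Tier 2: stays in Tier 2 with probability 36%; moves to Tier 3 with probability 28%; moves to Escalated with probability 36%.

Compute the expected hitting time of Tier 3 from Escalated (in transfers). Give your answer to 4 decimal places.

Let t(s) be the expected number of transfers to first reach Tier 3 from state s, with t(Tier 3) = 0. Conditioning on the first transfer:
t(Escalated) = 1 + 0.24·t(Escalated) + 0.4·t(Tier 2)
t(Tier 2) = 1 + 0.36·t(Escalated) + 0.36·t(Tier 2)
Solving: t(Escalated) = 3.0374, t(Tier 2) = 3.2710.
Expected transfers from Escalated to Tier 3: 3.0374.

3.0374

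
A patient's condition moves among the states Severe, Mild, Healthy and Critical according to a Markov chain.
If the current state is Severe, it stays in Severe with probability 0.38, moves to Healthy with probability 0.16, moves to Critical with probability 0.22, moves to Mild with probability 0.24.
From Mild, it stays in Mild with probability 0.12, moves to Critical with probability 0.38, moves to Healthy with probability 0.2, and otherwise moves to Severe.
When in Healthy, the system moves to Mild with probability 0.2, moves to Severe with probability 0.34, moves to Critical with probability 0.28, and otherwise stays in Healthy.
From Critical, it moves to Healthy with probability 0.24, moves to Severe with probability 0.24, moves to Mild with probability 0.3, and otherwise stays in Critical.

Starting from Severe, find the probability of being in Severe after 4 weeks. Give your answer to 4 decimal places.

0.3172

Propagate the distribution vector 4 weeks from Severe.
After 0 weeks: (1.0000, 0.0000, 0.0000, 0.0000)
After 1 week: (0.3800, 0.2400, 0.1600, 0.2200)
After 2 weeks: (0.3236, 0.2180, 0.1904, 0.2680)
After 3 weeks: (0.3174, 0.2223, 0.1940, 0.2663)
After 4 weeks: (0.3172, 0.2215, 0.1941, 0.2672)
P(in Severe after 4 weeks) = 0.3172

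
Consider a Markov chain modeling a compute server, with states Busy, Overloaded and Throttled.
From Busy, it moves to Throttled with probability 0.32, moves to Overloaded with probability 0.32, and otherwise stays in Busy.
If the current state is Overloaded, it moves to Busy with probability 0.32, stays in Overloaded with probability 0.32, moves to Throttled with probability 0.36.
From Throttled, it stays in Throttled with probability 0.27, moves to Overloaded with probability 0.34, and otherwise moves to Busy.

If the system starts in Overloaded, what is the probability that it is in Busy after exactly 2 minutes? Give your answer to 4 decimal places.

0.3580

Sum over the intermediate state after 1 minute:
P = P(Overloaded→Busy)·P(Busy→Busy) + P(Overloaded→Overloaded)·P(Overloaded→Busy) + P(Overloaded→Throttled)·P(Throttled→Busy)
  = 0.32×0.36 + 0.32×0.32 + 0.36×0.39
  = 0.1152 + 0.1024 + 0.1404 = 0.3580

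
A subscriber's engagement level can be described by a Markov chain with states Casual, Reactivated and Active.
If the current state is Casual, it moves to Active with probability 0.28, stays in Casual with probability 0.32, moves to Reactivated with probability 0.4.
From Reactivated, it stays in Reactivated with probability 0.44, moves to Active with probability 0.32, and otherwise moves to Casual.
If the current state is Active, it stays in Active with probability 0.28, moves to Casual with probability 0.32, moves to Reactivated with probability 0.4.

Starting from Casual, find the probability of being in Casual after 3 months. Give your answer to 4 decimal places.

0.2867

Propagate the distribution vector 3 months from Casual.
After 0 months: (1.0000, 0.0000, 0.0000)
After 1 month: (0.3200, 0.4000, 0.2800)
After 2 months: (0.2880, 0.4160, 0.2960)
After 3 months: (0.2867, 0.4166, 0.2966)
P(in Casual after 3 months) = 0.2867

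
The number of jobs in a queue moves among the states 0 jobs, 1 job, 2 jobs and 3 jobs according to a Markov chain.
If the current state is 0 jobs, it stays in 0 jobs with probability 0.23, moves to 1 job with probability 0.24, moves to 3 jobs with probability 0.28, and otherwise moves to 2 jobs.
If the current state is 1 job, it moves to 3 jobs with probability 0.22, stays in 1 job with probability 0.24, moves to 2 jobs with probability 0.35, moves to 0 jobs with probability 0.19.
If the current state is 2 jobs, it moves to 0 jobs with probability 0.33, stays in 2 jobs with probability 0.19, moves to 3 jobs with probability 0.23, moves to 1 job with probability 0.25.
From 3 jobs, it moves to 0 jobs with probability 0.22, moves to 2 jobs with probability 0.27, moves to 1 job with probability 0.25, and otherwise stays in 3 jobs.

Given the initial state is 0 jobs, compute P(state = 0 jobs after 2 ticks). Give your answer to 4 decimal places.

0.2426

Propagate the distribution vector 2 ticks from 0 jobs.
After 0 ticks: (1.0000, 0.0000, 0.0000, 0.0000)
After 1 tick: (0.2300, 0.2400, 0.2500, 0.2800)
After 2 ticks: (0.2426, 0.2453, 0.2646, 0.2475)
P(in 0 jobs after 2 ticks) = 0.2426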